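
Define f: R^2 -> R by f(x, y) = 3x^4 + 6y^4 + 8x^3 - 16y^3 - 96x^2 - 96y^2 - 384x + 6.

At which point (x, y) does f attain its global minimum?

f(x,y) separates as P(x) + Q(y) + 6, so its minimum is min P + min Q + 6.
P'(x) = 12(x - 4)(x + 2)(x + 4) vanishes at x ∈ {-4, -2, 4}; Q'(y) = 24y(y - 4)(y + 2) vanishes at y ∈ {-2, 0, 4}.
Local minima of P (where P''>0): P(-4)=256, P(4)=-1792. Local minima of Q: Q(-2)=-160, Q(4)=-1024.
So the global minimum of f is P(4) + Q(4) + 6 = -1792 − 1024 + 6 = -2810, attained at (4, 4).

(4, 4)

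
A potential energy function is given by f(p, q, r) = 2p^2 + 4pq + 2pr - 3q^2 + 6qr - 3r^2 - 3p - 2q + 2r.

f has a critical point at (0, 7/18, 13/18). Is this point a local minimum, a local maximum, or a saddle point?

saddle point

The Hessian is constant: H = [[4, 4, 2], [4, -6, 6], [2, 6, -6]].
Leading principal minors: Δ₁ = 4, Δ₂ = -40, Δ₃ = 216.
The minors fit neither the all-positive nor the alternating-sign pattern, so H is indefinite: a saddle point.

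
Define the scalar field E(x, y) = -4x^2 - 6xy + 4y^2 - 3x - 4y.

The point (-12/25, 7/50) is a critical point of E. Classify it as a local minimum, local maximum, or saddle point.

The Hessian of E is constant: H = [[-8, -6], [-6, 8]].
det(H) = (-8)·8 − (-6)² = -100.
Since det(H) < 0, H is indefinite and the critical point is a saddle point.

saddle point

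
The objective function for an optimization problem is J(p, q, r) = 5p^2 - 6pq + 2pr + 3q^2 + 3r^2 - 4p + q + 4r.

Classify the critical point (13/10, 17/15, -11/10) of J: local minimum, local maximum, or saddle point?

The Hessian is constant: H = [[10, -6, 2], [-6, 6, 0], [2, 0, 6]].
Leading principal minors: Δ₁ = 10, Δ₂ = 24, Δ₃ = 120.
All leading minors are positive, so H is positive definite: a local minimum.

local minimum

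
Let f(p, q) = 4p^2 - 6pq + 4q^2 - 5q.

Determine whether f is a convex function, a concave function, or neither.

f is quadratic, so its Hessian is the constant matrix H = [[8, -6], [-6, 8]].
det(H) = 28, tr(H) = 16.
det(H) > 0 and tr(H) > 0, so H is positive definite everywhere: convex.

convex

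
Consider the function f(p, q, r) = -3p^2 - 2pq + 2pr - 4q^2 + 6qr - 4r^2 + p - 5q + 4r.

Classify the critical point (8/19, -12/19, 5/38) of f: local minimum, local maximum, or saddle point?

local maximum

The Hessian is constant: H = [[-6, -2, 2], [-2, -8, 6], [2, 6, -8]].
Leading principal minors: Δ₁ = -6, Δ₂ = 44, Δ₃ = -152.
The minors alternate sign starting negative (−, +, −), so H is negative definite: a local maximum.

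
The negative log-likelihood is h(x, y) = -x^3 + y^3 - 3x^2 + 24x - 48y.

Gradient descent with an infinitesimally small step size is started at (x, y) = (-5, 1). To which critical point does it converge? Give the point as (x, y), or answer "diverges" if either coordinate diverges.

(-4, 4)

h is separable, so gradient descent decouples: x follows -∂h/∂x, y follows -∂h/∂y.
∂h/∂x = -3(x - 2)(x + 4); at x=-5 this is -21, so x increases.
∂h/∂y = 3(y - 4)(y + 4); at y=1 this is -45, so y increases.
x converges to its nearest critical value -4 (a local min of the x-part); y converges to 4. The iterate converges to (-4, 4).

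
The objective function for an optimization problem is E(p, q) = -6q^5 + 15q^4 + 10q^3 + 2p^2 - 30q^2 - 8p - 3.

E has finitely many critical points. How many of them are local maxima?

0

E separates as a function of p plus a function of q, so ∇E=0 decouples.
∂E/∂p = 4(p - 2) = 0 at p ∈ {2}; ∂E/∂q = -30q(q - 2)(q - 1)(q + 1) = 0 at q ∈ {-1, 0, 1, 2}.
The Hessian is diagonal: diag(E_pp, E_qq). Second derivatives: E_pp(2)=4; E_qq(-1)=180, E_qq(0)=-60, E_qq(1)=60, E_qq(2)=-180.
Local maxima occur where both diagonal entries negative: none. Count: 0.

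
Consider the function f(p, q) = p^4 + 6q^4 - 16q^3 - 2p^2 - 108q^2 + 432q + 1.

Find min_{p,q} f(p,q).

f(p,q) separates as A(p) + B(q) + 1, so its minimum is min A + min B + 1.
A'(p) = 4p(p - 1)(p + 1) vanishes at p ∈ {-1, 0, 1}; B'(q) = 24(q - 3)(q - 2)(q + 3) vanishes at q ∈ {-3, 2, 3}.
Local minima of A (where A''>0): A(-1)=-1, A(1)=-1. Local minima of B: B(-3)=-1350, B(3)=378.
So the global minimum of f is A(-1) + B(-3) + 1 = -1 − 1350 + 1 = -1350, attained at (-1, -3).

-1350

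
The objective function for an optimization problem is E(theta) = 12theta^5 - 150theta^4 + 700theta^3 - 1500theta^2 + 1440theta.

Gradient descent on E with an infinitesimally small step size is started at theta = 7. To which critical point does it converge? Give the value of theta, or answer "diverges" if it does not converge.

4

E'(theta) = 60(theta - 4)(theta - 3)(theta - 2)(theta - 1), so E'(7) = 21600.
Gradient descent moves in the -E' direction, i.e. theta is decreasing.
The nearest critical point in that direction is theta = 4, where E'' = 360 > 0 (a local minimum). The iterate converges there.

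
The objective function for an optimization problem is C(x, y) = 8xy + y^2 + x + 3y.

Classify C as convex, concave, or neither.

C is quadratic, so its Hessian is the constant matrix H = [[0, 8], [8, 2]].
det(H) = -64, tr(H) = 2.
det(H) < 0, so H is indefinite: neither convex nor concave.

neither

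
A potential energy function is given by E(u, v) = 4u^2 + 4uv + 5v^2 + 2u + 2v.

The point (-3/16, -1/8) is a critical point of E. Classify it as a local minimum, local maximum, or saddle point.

local minimum

The Hessian of E is constant: H = [[8, 4], [4, 10]].
det(H) = 8·10 − 4² = 64.
det(H) > 0 and tr(H) = 18 > 0, so H is positive definite and the point is a local minimum.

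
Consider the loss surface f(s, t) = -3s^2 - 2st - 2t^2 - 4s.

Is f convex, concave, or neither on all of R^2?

f is quadratic, so its Hessian is the constant matrix H = [[-6, -2], [-2, -4]].
det(H) = 20, tr(H) = -10.
det(H) > 0 and tr(H) < 0, so H is negative definite everywhere: concave.

concave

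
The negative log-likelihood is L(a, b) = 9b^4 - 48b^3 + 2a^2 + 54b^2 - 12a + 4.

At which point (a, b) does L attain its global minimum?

(3, 3)

L(a,b) separates as P(a) + Q(b) + 4, so its minimum is min P + min Q + 4.
P'(a) = 4a - 12 vanishes at a ∈ {3}; Q'(b) = 36b(b - 3)(b - 1) vanishes at b ∈ {0, 1, 3}.
Local minima of P (where P''>0): P(3)=-18. Local minima of Q: Q(0)=0, Q(3)=-81.
So the global minimum of L is P(3) + Q(3) + 4 = -18 − 81 + 4 = -95, attained at (3, 3).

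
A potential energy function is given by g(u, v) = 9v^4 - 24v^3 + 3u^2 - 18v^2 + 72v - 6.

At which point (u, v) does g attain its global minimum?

(0, -1)

g(u,v) separates as P(u) + Q(v) − 6, so its minimum is min P + min Q − 6.
P'(u) = 6u vanishes at u ∈ {0}; Q'(v) = 36(v - 2)(v - 1)(v + 1) vanishes at v ∈ {-1, 1, 2}.
Local minima of P (where P''>0): P(0)=0. Local minima of Q: Q(-1)=-57, Q(2)=24.
So the global minimum of g is P(0) + Q(-1) − 6 = 0 − 57 − 6 = -63, attained at (0, -1).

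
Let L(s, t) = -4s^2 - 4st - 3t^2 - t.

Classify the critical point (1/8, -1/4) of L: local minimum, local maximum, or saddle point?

local maximum

The Hessian of L is constant: H = [[-8, -4], [-4, -6]].
det(H) = (-8)·(-6) − (-4)² = 32.
det(H) > 0 and tr(H) = -14 < 0, so H is negative definite and the point is a local maximum.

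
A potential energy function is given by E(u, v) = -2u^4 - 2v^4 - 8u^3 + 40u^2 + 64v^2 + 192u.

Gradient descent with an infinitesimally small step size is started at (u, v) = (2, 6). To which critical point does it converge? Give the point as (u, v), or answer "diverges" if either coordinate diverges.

diverges

E is separable, so gradient descent decouples: u follows -∂E/∂u, v follows -∂E/∂v.
∂E/∂u = -8(u - 3)(u + 2)(u + 4); at u=2 this is 192, so u decreases.
∂E/∂v = -8v(v - 4)(v + 4); at v=6 this is -960, so v increases.
The v-coordinate has no critical point in that direction and runs off to infinity.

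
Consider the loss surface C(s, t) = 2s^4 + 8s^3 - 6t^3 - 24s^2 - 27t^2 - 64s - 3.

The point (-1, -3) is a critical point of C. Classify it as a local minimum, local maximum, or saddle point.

saddle point

The mixed partial ∂²C/∂s∂t is 0, so the Hessian at any point is diag(C_ss, C_tt) = diag(24(s^2 + 2s - 2), -18(2t + 3)).
At (-1, -3): H = diag(-72, 54).
The eigenvalues have opposite signs, so H is indefinite: a saddle point.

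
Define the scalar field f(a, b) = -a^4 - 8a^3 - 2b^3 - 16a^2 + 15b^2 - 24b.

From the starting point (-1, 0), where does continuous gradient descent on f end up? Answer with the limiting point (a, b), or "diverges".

(-2, 1)

f is separable, so gradient descent decouples: a follows -∂f/∂a, b follows -∂f/∂b.
∂f/∂a = -4a(a + 2)(a + 4); at a=-1 this is 12, so a decreases.
∂f/∂b = -6(b - 4)(b - 1); at b=0 this is -24, so b increases.
a converges to its nearest critical value -2 (a local min of the a-part); b converges to 1. The iterate converges to (-2, 1).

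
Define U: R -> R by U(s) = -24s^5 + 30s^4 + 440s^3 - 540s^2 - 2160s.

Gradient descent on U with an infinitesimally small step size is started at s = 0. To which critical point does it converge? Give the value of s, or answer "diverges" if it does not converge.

2

U'(s) = -120(s - 3)(s - 2)(s + 1)(s + 3), so U'(0) = -2160.
Gradient descent moves in the -U' direction, i.e. s is increasing.
The nearest critical point in that direction is s = 2, where U'' = 1800 > 0 (a local minimum). The iterate converges there.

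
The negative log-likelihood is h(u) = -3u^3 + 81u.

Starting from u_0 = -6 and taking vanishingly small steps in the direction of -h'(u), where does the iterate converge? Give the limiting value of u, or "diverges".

h'(u) = -9(u - 3)(u + 3), so h'(-6) = -243.
Gradient descent moves in the -h' direction, i.e. u is increasing.
The nearest critical point in that direction is u = -3, where h'' = 54 > 0 (a local minimum). The iterate converges there.

-3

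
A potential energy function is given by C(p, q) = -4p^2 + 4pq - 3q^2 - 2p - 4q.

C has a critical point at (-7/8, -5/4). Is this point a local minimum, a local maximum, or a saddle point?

The Hessian of C is constant: H = [[-8, 4], [4, -6]].
det(H) = (-8)·(-6) − 4² = 32.
det(H) > 0 and tr(H) = -14 < 0, so H is negative definite and the point is a local maximum.

local maximum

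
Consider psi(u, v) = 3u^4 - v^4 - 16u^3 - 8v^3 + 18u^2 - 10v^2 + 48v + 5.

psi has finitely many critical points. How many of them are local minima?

2

psi separates as a function of u plus a function of v, so ∇psi=0 decouples.
∂psi/∂u = 12u(u - 3)(u - 1) = 0 at u ∈ {0, 1, 3}; ∂psi/∂v = -4(v - 1)(v + 3)(v + 4) = 0 at v ∈ {-4, -3, 1}.
The Hessian is diagonal: diag(psi_uu, psi_vv). Second derivatives: psi_uu(0)=36, psi_uu(1)=-24, psi_uu(3)=72; psi_vv(-4)=-20, psi_vv(-3)=16, psi_vv(1)=-80.
Local minima occur where both diagonal entries positive: (0, -3), (3, -3). Count: 2.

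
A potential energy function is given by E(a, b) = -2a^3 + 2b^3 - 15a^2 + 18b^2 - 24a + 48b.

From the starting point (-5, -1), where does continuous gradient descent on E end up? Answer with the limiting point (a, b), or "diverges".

(-4, -2)

E is separable, so gradient descent decouples: a follows -∂E/∂a, b follows -∂E/∂b.
∂E/∂a = -6(a + 1)(a + 4); at a=-5 this is -24, so a increases.
∂E/∂b = 6(b + 2)(b + 4); at b=-1 this is 18, so b decreases.
a converges to its nearest critical value -4 (a local min of the a-part); b converges to -2. The iterate converges to (-4, -2).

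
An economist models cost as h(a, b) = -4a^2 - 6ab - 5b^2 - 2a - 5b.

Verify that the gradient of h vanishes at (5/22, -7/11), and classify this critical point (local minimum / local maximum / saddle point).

local maximum

∇h = (-8a - 6b - 2, -6a - 10b - 5); substituting (5/22, -7/11) gives ∇h = (0, 0), so (5/22, -7/11) is indeed a critical point.
The Hessian of h is constant: H = [[-8, -6], [-6, -10]].
det(H) = (-8)·(-10) − (-6)² = 44.
det(H) > 0 and tr(H) = -18 < 0, so H is negative definite and the point is a local maximum.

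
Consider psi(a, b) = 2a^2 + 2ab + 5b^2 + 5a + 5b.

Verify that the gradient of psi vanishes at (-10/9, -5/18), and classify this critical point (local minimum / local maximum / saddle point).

∇psi = (4a + 2b + 5, 2a + 10b + 5); substituting (-10/9, -5/18) gives ∇psi = (0, 0), so (-10/9, -5/18) is indeed a critical point.
The Hessian of psi is constant: H = [[4, 2], [2, 10]].
det(H) = 4·10 − 2² = 36.
det(H) > 0 and tr(H) = 14 > 0, so H is positive definite and the point is a local minimum.

local minimum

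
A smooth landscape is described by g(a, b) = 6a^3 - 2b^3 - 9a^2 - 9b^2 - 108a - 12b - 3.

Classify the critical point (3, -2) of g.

local minimum

The mixed partial ∂²g/∂a∂b is 0, so the Hessian at any point is diag(g_aa, g_bb) = diag(18(2a - 1), -6(2b + 3)).
At (3, -2): H = diag(90, 6).
Both eigenvalues are positive, so H is positive definite: a local minimum.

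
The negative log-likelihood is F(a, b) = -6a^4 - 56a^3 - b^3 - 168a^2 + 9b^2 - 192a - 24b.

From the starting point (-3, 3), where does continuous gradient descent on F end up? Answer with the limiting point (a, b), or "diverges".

(-2, 2)

F is separable, so gradient descent decouples: a follows -∂F/∂a, b follows -∂F/∂b.
∂F/∂a = -24(a + 1)(a + 2)(a + 4); at a=-3 this is -48, so a increases.
∂F/∂b = -3(b - 4)(b - 2); at b=3 this is 3, so b decreases.
a converges to its nearest critical value -2 (a local min of the a-part); b converges to 2. The iterate converges to (-2, 2).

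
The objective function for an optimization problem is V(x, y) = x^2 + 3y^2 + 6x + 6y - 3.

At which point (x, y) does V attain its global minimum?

(-3, -1)

V(x,y) separates as P(x) + Q(y) − 3, so its minimum is min P + min Q − 3.
P'(x) = 2x + 6 vanishes at x ∈ {-3}; Q'(y) = 6y + 6 vanishes at y ∈ {-1}.
Local minima of P (where P''>0): P(-3)=-9. Local minima of Q: Q(-1)=-3.
So the global minimum of V is P(-3) + Q(-1) − 3 = -9 − 3 − 3 = -15, attained at (-3, -1).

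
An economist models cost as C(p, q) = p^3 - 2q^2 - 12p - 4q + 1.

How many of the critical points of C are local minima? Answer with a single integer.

0

C separates as a function of p plus a function of q, so ∇C=0 decouples.
∂C/∂p = 3(p - 2)(p + 2) = 0 at p ∈ {-2, 2}; ∂C/∂q = -4(q + 1) = 0 at q ∈ {-1}.
The Hessian is diagonal: diag(C_pp, C_qq). Second derivatives: C_pp(-2)=-12, C_pp(2)=12; C_qq(-1)=-4.
Local minima occur where both diagonal entries positive: none. Count: 0.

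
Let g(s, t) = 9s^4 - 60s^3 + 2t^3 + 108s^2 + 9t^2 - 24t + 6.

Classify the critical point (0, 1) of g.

local minimum

The mixed partial ∂²g/∂s∂t is 0, so the Hessian at any point is diag(g_ss, g_tt) = diag(36(3s^2 - 10s + 6), 6(2t + 3)).
At (0, 1): H = diag(216, 30).
Both eigenvalues are positive, so H is positive definite: a local minimum.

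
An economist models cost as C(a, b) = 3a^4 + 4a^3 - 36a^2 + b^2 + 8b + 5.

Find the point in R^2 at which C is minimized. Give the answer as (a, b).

(-3, -4)

C(a,b) separates as P(a) + Q(b) + 5, so its minimum is min P + min Q + 5.
P'(a) = 12a(a - 2)(a + 3) vanishes at a ∈ {-3, 0, 2}; Q'(b) = 2b + 8 vanishes at b ∈ {-4}.
Local minima of P (where P''>0): P(-3)=-189, P(2)=-64. Local minima of Q: Q(-4)=-16.
So the global minimum of C is P(-3) + Q(-4) + 5 = -189 − 16 + 5 = -200, attained at (-3, -4).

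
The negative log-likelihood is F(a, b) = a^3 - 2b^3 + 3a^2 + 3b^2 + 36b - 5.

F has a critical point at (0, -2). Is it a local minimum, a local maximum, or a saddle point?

local minimum

The mixed partial ∂²F/∂a∂b is 0, so the Hessian at any point is diag(F_aa, F_bb) = diag(6(a + 1), 6(-2b + 1)).
At (0, -2): H = diag(6, 30).
Both eigenvalues are positive, so H is positive definite: a local minimum.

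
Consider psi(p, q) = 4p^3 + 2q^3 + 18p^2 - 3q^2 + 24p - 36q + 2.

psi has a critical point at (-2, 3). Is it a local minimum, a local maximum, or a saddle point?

saddle point

The mixed partial ∂²psi/∂p∂q is 0, so the Hessian at any point is diag(psi_pp, psi_qq) = diag(12(2p + 3), 6(2q - 1)).
At (-2, 3): H = diag(-12, 30).
The eigenvalues have opposite signs, so H is indefinite: a saddle point.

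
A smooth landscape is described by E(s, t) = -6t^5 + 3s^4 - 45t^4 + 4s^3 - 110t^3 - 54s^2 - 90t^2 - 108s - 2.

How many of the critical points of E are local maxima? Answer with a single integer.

2

E separates as a function of s plus a function of t, so ∇E=0 decouples.
∂E/∂s = 12(s - 3)(s + 1)(s + 3) = 0 at s ∈ {-3, -1, 3}; ∂E/∂t = -30t(t + 1)(t + 2)(t + 3) = 0 at t ∈ {-3, -2, -1, 0}.
The Hessian is diagonal: diag(E_ss, E_tt). Second derivatives: E_ss(-3)=144, E_ss(-1)=-96, E_ss(3)=288; E_tt(-3)=180, E_tt(-2)=-60, E_tt(-1)=60, E_tt(0)=-180.
Local maxima occur where both diagonal entries negative: (-1, -2), (-1, 0). Count: 2.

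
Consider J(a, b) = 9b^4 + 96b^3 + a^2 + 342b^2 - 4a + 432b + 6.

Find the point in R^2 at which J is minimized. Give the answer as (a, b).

J(a,b) separates as P(a) + Q(b) + 6, so its minimum is min P + min Q + 6.
P'(a) = 2a - 4 vanishes at a ∈ {2}; Q'(b) = 36(b + 1)(b + 3)(b + 4) vanishes at b ∈ {-4, -3, -1}.
Local minima of P (where P''>0): P(2)=-4. Local minima of Q: Q(-4)=-96, Q(-1)=-177.
So the global minimum of J is P(2) + Q(-1) + 6 = -4 − 177 + 6 = -175, attained at (2, -1).

(2, -1)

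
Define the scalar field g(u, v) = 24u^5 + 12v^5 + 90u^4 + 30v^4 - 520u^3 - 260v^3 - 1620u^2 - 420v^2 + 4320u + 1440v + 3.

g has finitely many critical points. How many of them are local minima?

4

g separates as a function of u plus a function of v, so ∇g=0 decouples.
∂g/∂u = 120(u - 3)(u - 1)(u + 3)(u + 4) = 0 at u ∈ {-4, -3, 1, 3}; ∂g/∂v = 60(v - 3)(v - 1)(v + 2)(v + 4) = 0 at v ∈ {-4, -2, 1, 3}.
The Hessian is diagonal: diag(g_uu, g_vv). Second derivatives: g_uu(-4)=-4200, g_uu(-3)=2880, g_uu(1)=-4800, g_uu(3)=10080; g_vv(-4)=-4200, g_vv(-2)=1800, g_vv(1)=-1800, g_vv(3)=4200.
Local minima occur where both diagonal entries positive: (-3, -2), (-3, 3), (3, -2), (3, 3). Count: 4.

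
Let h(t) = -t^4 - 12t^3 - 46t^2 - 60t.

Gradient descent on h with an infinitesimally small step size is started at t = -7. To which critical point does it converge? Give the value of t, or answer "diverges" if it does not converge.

h'(t) = -4(t + 1)(t + 3)(t + 5), so h'(-7) = 192.
Gradient descent moves in the -h' direction, i.e. t is decreasing.
There is no critical point below t=-7, and h' keeps the same sign, so the iterate runs off to −∞.

diverges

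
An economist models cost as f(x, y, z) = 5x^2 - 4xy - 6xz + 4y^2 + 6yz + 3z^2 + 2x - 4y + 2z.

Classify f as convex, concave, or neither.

f is quadratic, so its Hessian is the constant matrix H = [[10, -4, -6], [-4, 8, 6], [-6, 6, 6]].
Leading principal minors: 10, 64, 24.
All positive ⇒ H ≻ 0 ⇒ convex.

convex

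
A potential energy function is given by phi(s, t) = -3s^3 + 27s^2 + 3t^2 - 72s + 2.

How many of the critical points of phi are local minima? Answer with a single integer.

1

phi separates as a function of s plus a function of t, so ∇phi=0 decouples.
∂phi/∂s = -9(s - 4)(s - 2) = 0 at s ∈ {2, 4}; ∂phi/∂t = 6t = 0 at t ∈ {0}.
The Hessian is diagonal: diag(phi_ss, phi_tt). Second derivatives: phi_ss(2)=18, phi_ss(4)=-18; phi_tt(0)=6.
Local minima occur where both diagonal entries positive: (2, 0). Count: 1.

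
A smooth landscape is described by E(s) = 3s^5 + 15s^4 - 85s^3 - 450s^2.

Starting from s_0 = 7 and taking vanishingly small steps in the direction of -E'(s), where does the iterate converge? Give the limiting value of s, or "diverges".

4

E'(s) = 15s(s - 4)(s + 3)(s + 5), so E'(7) = 37800.
Gradient descent moves in the -E' direction, i.e. s is decreasing.
The nearest critical point in that direction is s = 4, where E'' = 3780 > 0 (a local minimum). The iterate converges there.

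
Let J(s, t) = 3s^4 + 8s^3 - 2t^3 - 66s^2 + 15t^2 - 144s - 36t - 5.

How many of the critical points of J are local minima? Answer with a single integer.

J separates as a function of s plus a function of t, so ∇J=0 decouples.
∂J/∂s = 12(s - 3)(s + 1)(s + 4) = 0 at s ∈ {-4, -1, 3}; ∂J/∂t = -6(t - 3)(t - 2) = 0 at t ∈ {2, 3}.
The Hessian is diagonal: diag(J_ss, J_tt). Second derivatives: J_ss(-4)=252, J_ss(-1)=-144, J_ss(3)=336; J_tt(2)=6, J_tt(3)=-6.
Local minima occur where both diagonal entries positive: (-4, 2), (3, 2). Count: 2.

2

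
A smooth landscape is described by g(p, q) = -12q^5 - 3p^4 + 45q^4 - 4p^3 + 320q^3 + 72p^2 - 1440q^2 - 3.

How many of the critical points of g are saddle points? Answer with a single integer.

g separates as a function of p plus a function of q, so ∇g=0 decouples.
∂g/∂p = -12p(p - 3)(p + 4) = 0 at p ∈ {-4, 0, 3}; ∂g/∂q = -60q(q - 4)(q - 3)(q + 4) = 0 at q ∈ {-4, 0, 3, 4}.
The Hessian is diagonal: diag(g_pp, g_qq). Second derivatives: g_pp(-4)=-336, g_pp(0)=144, g_pp(3)=-252; g_qq(-4)=13440, g_qq(0)=-2880, g_qq(3)=1260, g_qq(4)=-1920.
Saddle points occur where the two diagonal entries have opposite signs: (-4, -4), (-4, 3), (0, 0), (0, 4), (3, -4), (3, 3). Count: 6.

6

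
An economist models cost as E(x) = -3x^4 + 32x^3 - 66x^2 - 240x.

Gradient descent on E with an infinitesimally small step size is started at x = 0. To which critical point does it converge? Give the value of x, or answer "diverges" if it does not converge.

4

E'(x) = -12(x - 5)(x - 4)(x + 1), so E'(0) = -240.
Gradient descent moves in the -E' direction, i.e. x is increasing.
The nearest critical point in that direction is x = 4, where E'' = 60 > 0 (a local minimum). The iterate converges there.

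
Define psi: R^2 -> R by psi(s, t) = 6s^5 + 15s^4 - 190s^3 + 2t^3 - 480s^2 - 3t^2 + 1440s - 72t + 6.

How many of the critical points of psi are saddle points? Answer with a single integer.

psi separates as a function of s plus a function of t, so ∇psi=0 decouples.
∂psi/∂s = 30(s - 4)(s - 1)(s + 3)(s + 4) = 0 at s ∈ {-4, -3, 1, 4}; ∂psi/∂t = 6(t - 4)(t + 3) = 0 at t ∈ {-3, 4}.
The Hessian is diagonal: diag(psi_ss, psi_tt). Second derivatives: psi_ss(-4)=-1200, psi_ss(-3)=840, psi_ss(1)=-1800, psi_ss(4)=5040; psi_tt(-3)=-42, psi_tt(4)=42.
Saddle points occur where the two diagonal entries have opposite signs: (-4, 4), (-3, -3), (1, 4), (4, -3). Count: 4.

4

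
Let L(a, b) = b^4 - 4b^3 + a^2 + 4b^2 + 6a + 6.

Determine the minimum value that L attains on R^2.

-3

L(a,b) separates as P(a) + Q(b) + 6, so its minimum is min P + min Q + 6.
P'(a) = 2a + 6 vanishes at a ∈ {-3}; Q'(b) = 4b(b - 2)(b - 1) vanishes at b ∈ {0, 1, 2}.
Local minima of P (where P''>0): P(-3)=-9. Local minima of Q: Q(0)=0, Q(2)=0.
So the global minimum of L is P(-3) + Q(0) + 6 = -9 + 0 + 6 = -3, attained at (-3, 0).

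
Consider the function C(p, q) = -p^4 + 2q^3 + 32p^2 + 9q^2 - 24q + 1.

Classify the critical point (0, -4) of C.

saddle point

The mixed partial ∂²C/∂p∂q is 0, so the Hessian at any point is diag(C_pp, C_qq) = diag(4(-3p^2 + 16), 6(2q + 3)).
At (0, -4): H = diag(64, -30).
The eigenvalues have opposite signs, so H is indefinite: a saddle point.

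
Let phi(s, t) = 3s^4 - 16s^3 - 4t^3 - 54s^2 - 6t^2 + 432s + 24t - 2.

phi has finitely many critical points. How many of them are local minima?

2

phi separates as a function of s plus a function of t, so ∇phi=0 decouples.
∂phi/∂s = 12(s - 4)(s - 3)(s + 3) = 0 at s ∈ {-3, 3, 4}; ∂phi/∂t = -12(t - 1)(t + 2) = 0 at t ∈ {-2, 1}.
The Hessian is diagonal: diag(phi_ss, phi_tt). Second derivatives: phi_ss(-3)=504, phi_ss(3)=-72, phi_ss(4)=84; phi_tt(-2)=36, phi_tt(1)=-36.
Local minima occur where both diagonal entries positive: (-3, -2), (4, -2). Count: 2.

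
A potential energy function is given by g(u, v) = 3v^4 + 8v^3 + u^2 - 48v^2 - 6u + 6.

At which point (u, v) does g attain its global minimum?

(3, -4)

g(u,v) separates as P(u) + Q(v) + 6, so its minimum is min P + min Q + 6.
P'(u) = 2u - 6 vanishes at u ∈ {3}; Q'(v) = 12v(v - 2)(v + 4) vanishes at v ∈ {-4, 0, 2}.
Local minima of P (where P''>0): P(3)=-9. Local minima of Q: Q(-4)=-512, Q(2)=-80.
So the global minimum of g is P(3) + Q(-4) + 6 = -9 − 512 + 6 = -515, attained at (3, -4).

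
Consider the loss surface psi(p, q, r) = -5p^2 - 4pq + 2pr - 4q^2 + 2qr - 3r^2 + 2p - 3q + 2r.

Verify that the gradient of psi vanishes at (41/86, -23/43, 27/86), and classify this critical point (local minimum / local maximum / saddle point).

local maximum

∇psi = (-10p - 4q + 2r + 2, -4p - 8q + 2r - 3, 2p + 2q - 6r + 2); substituting (41/86, -23/43, 27/86) gives ∇psi = (0, 0, 0), so (41/86, -23/43, 27/86) is indeed a critical point.
The Hessian is constant: H = [[-10, -4, 2], [-4, -8, 2], [2, 2, -6]].
Leading principal minors: Δ₁ = -10, Δ₂ = 64, Δ₃ = -344.
The minors alternate sign starting negative (−, +, −), so H is negative definite: a local maximum.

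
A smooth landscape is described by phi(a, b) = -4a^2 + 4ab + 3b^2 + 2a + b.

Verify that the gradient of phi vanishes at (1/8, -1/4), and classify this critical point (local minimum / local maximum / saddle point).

∇phi = (-8a + 4b + 2, 4a + 6b + 1); substituting (1/8, -1/4) gives ∇phi = (0, 0), so (1/8, -1/4) is indeed a critical point.
The Hessian of phi is constant: H = [[-8, 4], [4, 6]].
det(H) = (-8)·6 − 4² = -64.
Since det(H) < 0, H is indefinite and the critical point is a saddle point.

saddle point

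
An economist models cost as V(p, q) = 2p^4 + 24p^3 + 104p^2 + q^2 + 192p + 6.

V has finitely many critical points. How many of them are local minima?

2

V separates as a function of p plus a function of q, so ∇V=0 decouples.
∂V/∂p = 8(p + 2)(p + 3)(p + 4) = 0 at p ∈ {-4, -3, -2}; ∂V/∂q = 2q = 0 at q ∈ {0}.
The Hessian is diagonal: diag(V_pp, V_qq). Second derivatives: V_pp(-4)=16, V_pp(-3)=-8, V_pp(-2)=16; V_qq(0)=2.
Local minima occur where both diagonal entries positive: (-4, 0), (-2, 0). Count: 2.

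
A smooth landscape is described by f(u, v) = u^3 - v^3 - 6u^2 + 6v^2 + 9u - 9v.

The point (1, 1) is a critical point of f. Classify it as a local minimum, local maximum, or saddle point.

The mixed partial ∂²f/∂u∂v is 0, so the Hessian at any point is diag(f_uu, f_vv) = diag(6(u - 2), 6(-v + 2)).
At (1, 1): H = diag(-6, 6).
The eigenvalues have opposite signs, so H is indefinite: a saddle point.

saddle point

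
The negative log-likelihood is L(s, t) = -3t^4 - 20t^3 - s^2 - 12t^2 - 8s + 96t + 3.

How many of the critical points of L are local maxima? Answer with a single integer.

L separates as a function of s plus a function of t, so ∇L=0 decouples.
∂L/∂s = -2(s + 4) = 0 at s ∈ {-4}; ∂L/∂t = -12(t - 1)(t + 2)(t + 4) = 0 at t ∈ {-4, -2, 1}.
The Hessian is diagonal: diag(L_ss, L_tt). Second derivatives: L_ss(-4)=-2; L_tt(-4)=-120, L_tt(-2)=72, L_tt(1)=-180.
Local maxima occur where both diagonal entries negative: (-4, -4), (-4, 1). Count: 2.

2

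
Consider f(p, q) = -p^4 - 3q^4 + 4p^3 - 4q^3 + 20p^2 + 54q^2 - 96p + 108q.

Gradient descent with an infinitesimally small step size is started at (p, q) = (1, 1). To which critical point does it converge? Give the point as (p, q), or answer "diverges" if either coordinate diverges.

(2, -1)

f is separable, so gradient descent decouples: p follows -∂f/∂p, q follows -∂f/∂q.
∂f/∂p = -4(p - 4)(p - 2)(p + 3); at p=1 this is -48, so p increases.
∂f/∂q = -12(q - 3)(q + 1)(q + 3); at q=1 this is 192, so q decreases.
p converges to its nearest critical value 2 (a local min of the p-part); q converges to -1. The iterate converges to (2, -1).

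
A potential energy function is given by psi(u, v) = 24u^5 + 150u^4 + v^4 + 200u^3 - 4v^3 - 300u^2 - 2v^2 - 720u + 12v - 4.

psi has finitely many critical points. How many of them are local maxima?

psi separates as a function of u plus a function of v, so ∇psi=0 decouples.
∂psi/∂u = 120(u - 1)(u + 1)(u + 2)(u + 3) = 0 at u ∈ {-3, -2, -1, 1}; ∂psi/∂v = 4(v - 3)(v - 1)(v + 1) = 0 at v ∈ {-1, 1, 3}.
The Hessian is diagonal: diag(psi_uu, psi_vv). Second derivatives: psi_uu(-3)=-960, psi_uu(-2)=360, psi_uu(-1)=-480, psi_uu(1)=2880; psi_vv(-1)=32, psi_vv(1)=-16, psi_vv(3)=32.
Local maxima occur where both diagonal entries negative: (-3, 1), (-1, 1). Count: 2.

2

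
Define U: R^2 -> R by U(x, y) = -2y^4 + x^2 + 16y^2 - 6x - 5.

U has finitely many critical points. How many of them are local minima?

1

U separates as a function of x plus a function of y, so ∇U=0 decouples.
∂U/∂x = 2(x - 3) = 0 at x ∈ {3}; ∂U/∂y = -8y(y - 2)(y + 2) = 0 at y ∈ {-2, 0, 2}.
The Hessian is diagonal: diag(U_xx, U_yy). Second derivatives: U_xx(3)=2; U_yy(-2)=-64, U_yy(0)=32, U_yy(2)=-64.
Local minima occur where both diagonal entries positive: (3, 0). Count: 1.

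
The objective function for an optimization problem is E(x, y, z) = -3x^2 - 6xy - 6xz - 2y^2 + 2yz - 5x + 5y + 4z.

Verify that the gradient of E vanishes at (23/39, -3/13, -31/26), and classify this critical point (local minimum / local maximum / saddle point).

∇E = (-6x - 6y - 6z - 5, -6x - 4y + 2z + 5, -6x + 2y + 4); substituting (23/39, -3/13, -31/26) gives ∇E = (0, 0, 0), so (23/39, -3/13, -31/26) is indeed a critical point.
The Hessian is constant: H = [[-6, -6, -6], [-6, -4, 2], [-6, 2, 0]].
Leading principal minors: Δ₁ = -6, Δ₂ = -12, Δ₃ = 312.
The minors fit neither the all-positive nor the alternating-sign pattern, so H is indefinite: a saddle point.

saddle point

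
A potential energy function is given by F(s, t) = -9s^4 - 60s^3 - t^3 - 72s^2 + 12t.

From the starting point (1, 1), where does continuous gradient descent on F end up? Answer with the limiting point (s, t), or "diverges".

diverges

F is separable, so gradient descent decouples: s follows -∂F/∂s, t follows -∂F/∂t.
∂F/∂s = -36s(s + 1)(s + 4); at s=1 this is -360, so s increases.
∂F/∂t = -3(t - 2)(t + 2); at t=1 this is 9, so t decreases.
The s-coordinate has no critical point in that direction and runs off to infinity.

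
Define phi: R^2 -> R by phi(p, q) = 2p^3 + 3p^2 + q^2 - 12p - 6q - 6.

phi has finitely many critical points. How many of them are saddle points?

phi separates as a function of p plus a function of q, so ∇phi=0 decouples.
∂phi/∂p = 6(p - 1)(p + 2) = 0 at p ∈ {-2, 1}; ∂phi/∂q = 2(q - 3) = 0 at q ∈ {3}.
The Hessian is diagonal: diag(phi_pp, phi_qq). Second derivatives: phi_pp(-2)=-18, phi_pp(1)=18; phi_qq(3)=2.
Saddle points occur where the two diagonal entries have opposite signs: (-2, 3). Count: 1.

1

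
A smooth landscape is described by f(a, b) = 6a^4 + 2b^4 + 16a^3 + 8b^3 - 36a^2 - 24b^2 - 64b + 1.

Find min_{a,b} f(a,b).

f(a,b) separates as P(a) + Q(b) + 1, so its minimum is min P + min Q + 1.
P'(a) = 24a(a - 1)(a + 3) vanishes at a ∈ {-3, 0, 1}; Q'(b) = 8(b - 2)(b + 1)(b + 4) vanishes at b ∈ {-4, -1, 2}.
Local minima of P (where P''>0): P(-3)=-270, P(1)=-14. Local minima of Q: Q(-4)=-128, Q(2)=-128.
So the global minimum of f is P(-3) + Q(-4) + 1 = -270 − 128 + 1 = -397, attained at (-3, -4).

-397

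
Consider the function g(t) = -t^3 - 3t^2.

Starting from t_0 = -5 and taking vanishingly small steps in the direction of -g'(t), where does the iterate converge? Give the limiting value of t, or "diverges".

g'(t) = -3t(t + 2), so g'(-5) = -45.
Gradient descent moves in the -g' direction, i.e. t is increasing.
The nearest critical point in that direction is t = -2, where g'' = 6 > 0 (a local minimum). The iterate converges there.

-2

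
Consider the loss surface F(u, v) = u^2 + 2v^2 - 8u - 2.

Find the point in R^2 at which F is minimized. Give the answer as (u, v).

F(u,v) separates as P(u) + Q(v) − 2, so its minimum is min P + min Q − 2.
P'(u) = 2u - 8 vanishes at u ∈ {4}; Q'(v) = 4v vanishes at v ∈ {0}.
Local minima of P (where P''>0): P(4)=-16. Local minima of Q: Q(0)=0.
So the global minimum of F is P(4) + Q(0) − 2 = -16 + 0 − 2 = -18, attained at (4, 0).

(4, 0)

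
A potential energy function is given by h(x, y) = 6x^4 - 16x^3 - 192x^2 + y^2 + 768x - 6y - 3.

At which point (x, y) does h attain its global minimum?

(-4, 3)

h(x,y) separates as P(x) + Q(y) − 3, so its minimum is min P + min Q − 3.
P'(x) = 24(x - 4)(x - 2)(x + 4) vanishes at x ∈ {-4, 2, 4}; Q'(y) = 2y - 6 vanishes at y ∈ {3}.
Local minima of P (where P''>0): P(-4)=-3584, P(4)=512. Local minima of Q: Q(3)=-9.
So the global minimum of h is P(-4) + Q(3) − 3 = -3584 − 9 − 3 = -3596, attained at (-4, 3).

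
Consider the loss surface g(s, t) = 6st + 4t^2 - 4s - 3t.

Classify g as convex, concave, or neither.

neither

g is quadratic, so its Hessian is the constant matrix H = [[0, 6], [6, 8]].
det(H) = -36, tr(H) = 8.
det(H) < 0, so H is indefinite: neither convex nor concave.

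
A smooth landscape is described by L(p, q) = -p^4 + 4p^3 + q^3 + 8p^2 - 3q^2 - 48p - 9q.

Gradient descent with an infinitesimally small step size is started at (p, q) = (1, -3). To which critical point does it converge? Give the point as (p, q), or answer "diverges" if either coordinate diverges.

L is separable, so gradient descent decouples: p follows -∂L/∂p, q follows -∂L/∂q.
∂L/∂p = -4(p - 3)(p - 2)(p + 2); at p=1 this is -24, so p increases.
∂L/∂q = 3(q - 3)(q + 1); at q=-3 this is 36, so q decreases.
The q-coordinate has no critical point in that direction and runs off to infinity.

diverges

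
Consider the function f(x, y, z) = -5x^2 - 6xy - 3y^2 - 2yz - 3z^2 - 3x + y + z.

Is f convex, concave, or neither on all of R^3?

concave

f is quadratic, so its Hessian is the constant matrix H = [[-10, -6, 0], [-6, -6, -2], [0, -2, -6]].
Leading principal minors: -10, 24, -104.
Signs alternate −, +, − ⇒ H ≺ 0 ⇒ concave.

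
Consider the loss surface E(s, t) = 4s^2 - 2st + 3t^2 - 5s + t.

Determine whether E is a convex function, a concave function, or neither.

convex

E is quadratic, so its Hessian is the constant matrix H = [[8, -2], [-2, 6]].
det(H) = 44, tr(H) = 14.
det(H) > 0 and tr(H) > 0, so H is positive definite everywhere: convex.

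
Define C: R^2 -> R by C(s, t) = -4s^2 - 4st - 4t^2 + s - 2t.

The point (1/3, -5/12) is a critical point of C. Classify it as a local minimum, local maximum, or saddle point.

The Hessian of C is constant: H = [[-8, -4], [-4, -8]].
det(H) = (-8)·(-8) − (-4)² = 48.
det(H) > 0 and tr(H) = -16 < 0, so H is negative definite and the point is a local maximum.

local maximum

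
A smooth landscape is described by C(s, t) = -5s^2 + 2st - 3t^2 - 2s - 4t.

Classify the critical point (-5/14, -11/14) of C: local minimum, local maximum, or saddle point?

local maximum

The Hessian of C is constant: H = [[-10, 2], [2, -6]].
det(H) = (-10)·(-6) − 2² = 56.
det(H) > 0 and tr(H) = -16 < 0, so H is negative definite and the point is a local maximum.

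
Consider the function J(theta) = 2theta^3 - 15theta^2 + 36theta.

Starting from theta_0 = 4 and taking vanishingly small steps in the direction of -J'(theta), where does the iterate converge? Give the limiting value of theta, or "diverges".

3

J'(theta) = 6(theta - 3)(theta - 2), so J'(4) = 12.
Gradient descent moves in the -J' direction, i.e. theta is decreasing.
The nearest critical point in that direction is theta = 3, where J'' = 6 > 0 (a local minimum). The iterate converges there.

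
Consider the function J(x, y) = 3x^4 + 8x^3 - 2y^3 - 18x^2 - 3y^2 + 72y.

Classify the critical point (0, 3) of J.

The mixed partial ∂²J/∂x∂y is 0, so the Hessian at any point is diag(J_xx, J_yy) = diag(12(3x^2 + 4x - 3), -6(2y + 1)).
At (0, 3): H = diag(-36, -42).
Both eigenvalues are negative, so H is negative definite: a local maximum.

local maximum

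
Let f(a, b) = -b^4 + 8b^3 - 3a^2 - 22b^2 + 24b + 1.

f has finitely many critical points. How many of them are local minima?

f separates as a function of a plus a function of b, so ∇f=0 decouples.
∂f/∂a = -6a = 0 at a ∈ {0}; ∂f/∂b = -4(b - 3)(b - 2)(b - 1) = 0 at b ∈ {1, 2, 3}.
The Hessian is diagonal: diag(f_aa, f_bb). Second derivatives: f_aa(0)=-6; f_bb(1)=-8, f_bb(2)=4, f_bb(3)=-8.
Local minima occur where both diagonal entries positive: none. Count: 0.

0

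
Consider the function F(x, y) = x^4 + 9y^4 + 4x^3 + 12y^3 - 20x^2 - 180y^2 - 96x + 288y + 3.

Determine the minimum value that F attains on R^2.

F(x,y) separates as P(x) + Q(y) + 3, so its minimum is min P + min Q + 3.
P'(x) = 4(x - 3)(x + 2)(x + 4) vanishes at x ∈ {-4, -2, 3}; Q'(y) = 36(y - 2)(y - 1)(y + 4) vanishes at y ∈ {-4, 1, 2}.
Local minima of P (where P''>0): P(-4)=64, P(3)=-279. Local minima of Q: Q(-4)=-2496, Q(2)=96.
So the global minimum of F is P(3) + Q(-4) + 3 = -279 − 2496 + 3 = -2772, attained at (3, -4).

-2772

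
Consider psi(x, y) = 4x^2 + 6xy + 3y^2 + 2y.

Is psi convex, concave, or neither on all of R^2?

convex

psi is quadratic, so its Hessian is the constant matrix H = [[8, 6], [6, 6]].
det(H) = 12, tr(H) = 14.
det(H) > 0 and tr(H) > 0, so H is positive definite everywhere: convex.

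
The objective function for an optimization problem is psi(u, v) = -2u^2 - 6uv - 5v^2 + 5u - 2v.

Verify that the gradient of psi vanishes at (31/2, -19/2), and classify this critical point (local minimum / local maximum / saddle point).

∇psi = (-4u - 6v + 5, -6u - 10v - 2); substituting (31/2, -19/2) gives ∇psi = (0, 0), so (31/2, -19/2) is indeed a critical point.
The Hessian of psi is constant: H = [[-4, -6], [-6, -10]].
det(H) = (-4)·(-10) − (-6)² = 4.
det(H) > 0 and tr(H) = -14 < 0, so H is negative definite and the point is a local maximum.

local maximum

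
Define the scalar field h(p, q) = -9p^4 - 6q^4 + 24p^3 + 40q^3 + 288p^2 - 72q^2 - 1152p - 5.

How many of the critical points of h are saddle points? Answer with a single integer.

h separates as a function of p plus a function of q, so ∇h=0 decouples.
∂h/∂p = -36(p - 4)(p - 2)(p + 4) = 0 at p ∈ {-4, 2, 4}; ∂h/∂q = -24q(q - 3)(q - 2) = 0 at q ∈ {0, 2, 3}.
The Hessian is diagonal: diag(h_pp, h_qq). Second derivatives: h_pp(-4)=-1728, h_pp(2)=432, h_pp(4)=-576; h_qq(0)=-144, h_qq(2)=48, h_qq(3)=-72.
Saddle points occur where the two diagonal entries have opposite signs: (-4, 2), (2, 0), (2, 3), (4, 2). Count: 4.

4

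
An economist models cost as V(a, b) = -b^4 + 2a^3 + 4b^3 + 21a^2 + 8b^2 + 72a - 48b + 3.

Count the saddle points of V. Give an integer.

3

V separates as a function of a plus a function of b, so ∇V=0 decouples.
∂V/∂a = 6(a + 3)(a + 4) = 0 at a ∈ {-4, -3}; ∂V/∂b = -4(b - 3)(b - 2)(b + 2) = 0 at b ∈ {-2, 2, 3}.
The Hessian is diagonal: diag(V_aa, V_bb). Second derivatives: V_aa(-4)=-6, V_aa(-3)=6; V_bb(-2)=-80, V_bb(2)=16, V_bb(3)=-20.
Saddle points occur where the two diagonal entries have opposite signs: (-4, 2), (-3, -2), (-3, 3). Count: 3.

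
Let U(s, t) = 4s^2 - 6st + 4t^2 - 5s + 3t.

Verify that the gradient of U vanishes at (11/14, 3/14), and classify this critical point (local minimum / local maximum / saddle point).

∇U = (8s - 6t - 5, -6s + 8t + 3); substituting (11/14, 3/14) gives ∇U = (0, 0), so (11/14, 3/14) is indeed a critical point.
The Hessian of U is constant: H = [[8, -6], [-6, 8]].
det(H) = 8·8 − (-6)² = 28.
det(H) > 0 and tr(H) = 16 > 0, so H is positive definite and the point is a local minimum.

local minimum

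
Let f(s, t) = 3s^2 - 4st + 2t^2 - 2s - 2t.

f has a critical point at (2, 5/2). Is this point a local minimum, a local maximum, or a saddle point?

The Hessian of f is constant: H = [[6, -4], [-4, 4]].
det(H) = 6·4 − (-4)² = 8.
det(H) > 0 and tr(H) = 10 > 0, so H is positive definite and the point is a local minimum.

local minimum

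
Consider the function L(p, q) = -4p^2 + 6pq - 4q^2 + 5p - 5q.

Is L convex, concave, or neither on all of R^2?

L is quadratic, so its Hessian is the constant matrix H = [[-8, 6], [6, -8]].
det(H) = 28, tr(H) = -16.
det(H) > 0 and tr(H) < 0, so H is negative definite everywhere: concave.

concave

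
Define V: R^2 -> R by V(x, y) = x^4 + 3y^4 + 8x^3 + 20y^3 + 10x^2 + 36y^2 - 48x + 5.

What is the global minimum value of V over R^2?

-24

V(x,y) separates as P(x) + Q(y) + 5, so its minimum is min P + min Q + 5.
P'(x) = 4(x - 1)(x + 3)(x + 4) vanishes at x ∈ {-4, -3, 1}; Q'(y) = 12y(y + 2)(y + 3) vanishes at y ∈ {-3, -2, 0}.
Local minima of P (where P''>0): P(-4)=96, P(1)=-29. Local minima of Q: Q(-3)=27, Q(0)=0.
So the global minimum of V is P(1) + Q(0) + 5 = -29 + 0 + 5 = -24, attained at (1, 0).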